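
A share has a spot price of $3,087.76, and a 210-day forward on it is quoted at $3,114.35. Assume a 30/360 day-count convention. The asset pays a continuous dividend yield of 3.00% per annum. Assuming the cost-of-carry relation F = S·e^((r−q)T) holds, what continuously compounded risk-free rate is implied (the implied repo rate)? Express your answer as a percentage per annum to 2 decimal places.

From F = S·e^((r−q)T): (r − q) = ln(F/S)/T
ln(3114.35/3087.76) = ln(1.008611) = 0.008574
(r − q) = 0.008574 / (210/360) = 0.014698
r = ln(F/S)/T + q = 0.014698 + 0.0300 = 0.044698
r = 4.47%

4.47%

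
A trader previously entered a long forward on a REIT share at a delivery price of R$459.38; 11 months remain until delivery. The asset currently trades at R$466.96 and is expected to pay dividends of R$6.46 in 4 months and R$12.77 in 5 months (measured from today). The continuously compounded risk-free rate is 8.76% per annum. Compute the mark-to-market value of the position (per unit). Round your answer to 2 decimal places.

PV(remaining dividends) I = 6.46·e^(−0.0876·4/12) + 12.77·e^(−0.0876·5/12) = 18.5864
Current forward F = (S − I)·e^(rT) = (466.96 − 18.5864)·e^(0.0876·11/12) = 448.3736 × 1.083612 = 485.8630
Value (long) = (F − K)·e^(−rT) = (485.8630 − 459.38) × 0.922839 = 24.4395
Value = R$24.44

R$24.44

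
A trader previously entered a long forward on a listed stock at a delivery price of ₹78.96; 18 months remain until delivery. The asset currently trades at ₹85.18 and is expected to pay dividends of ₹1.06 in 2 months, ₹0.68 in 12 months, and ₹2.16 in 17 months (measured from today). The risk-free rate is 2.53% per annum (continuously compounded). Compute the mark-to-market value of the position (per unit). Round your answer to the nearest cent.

₹5.36

PV(remaining dividends) I = 1.06·e^(−0.0253·2/12) + 0.68·e^(−0.0253·12/12) + 2.16·e^(−0.0253·17/12) = 3.8025
Current forward F = (S − I)·e^(rT) = (85.18 − 3.8025)·e^(0.0253·18/12) = 81.3775 × 1.038679 = 84.5251
Value (long) = (F − K)·e^(−rT) = (84.5251 − 78.96) × 0.962761 = 5.3579
Value = ₹5.36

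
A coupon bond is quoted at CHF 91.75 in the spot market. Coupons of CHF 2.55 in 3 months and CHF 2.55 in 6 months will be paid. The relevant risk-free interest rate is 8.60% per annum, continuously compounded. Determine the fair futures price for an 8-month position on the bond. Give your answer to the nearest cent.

CHF 91.93

PV(coupons) I = 2.55·e^(−0.0860·3/12) + 2.55·e^(−0.0860·6/12)
I = 2.4958 + 2.4427 = 4.9385
F = (S − I)·e^(rT) = (91.75 − 4.9385) · e^(0.0860·8/12)
= 86.8115 · e^0.057333 = 86.8115 × 1.059008 = CHF 91.93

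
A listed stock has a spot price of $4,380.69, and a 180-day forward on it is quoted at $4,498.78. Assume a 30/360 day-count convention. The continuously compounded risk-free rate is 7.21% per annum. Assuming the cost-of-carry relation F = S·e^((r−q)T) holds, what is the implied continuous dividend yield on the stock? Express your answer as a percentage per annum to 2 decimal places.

From F = S·e^((r−q)T): (r − q) = ln(F/S)/T
ln(4498.78/4380.69) = ln(1.026957) = 0.026600
(r − q) = 0.026600 / (180/360) = 0.053200
q = r − ln(F/S)/T = 0.0721 − 0.053200 = 0.018900
q = 1.89%

1.89%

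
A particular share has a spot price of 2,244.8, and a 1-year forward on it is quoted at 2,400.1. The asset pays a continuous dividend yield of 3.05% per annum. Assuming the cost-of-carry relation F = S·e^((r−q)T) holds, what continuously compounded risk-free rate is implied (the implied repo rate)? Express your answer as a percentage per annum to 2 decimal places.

9.74%

From F = S·e^((r−q)T): (r − q) = ln(F/S)/T
ln(2400.1/2244.8) = ln(1.069182) = 0.066894
(r − q) = 0.066894 / (1) = 0.066894
r = ln(F/S)/T + q = 0.066894 + 0.0305 = 0.097394
r = 9.74%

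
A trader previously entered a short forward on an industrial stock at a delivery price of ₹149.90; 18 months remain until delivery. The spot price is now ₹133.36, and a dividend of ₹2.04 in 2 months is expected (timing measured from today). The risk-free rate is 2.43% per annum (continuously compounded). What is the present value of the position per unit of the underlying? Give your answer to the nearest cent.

₹13.21

PV(remaining dividends) I = 2.04·e^(−0.0243·2/12) = 2.0318
Current forward F = (S − I)·e^(rT) = (133.36 − 2.0318)·e^(0.0243·18/12) = 131.3282 × 1.037122 = 136.2034
Value (long) = (F − K)·e^(−rT) = (136.2034 − 149.90) × 0.964206 = -13.2063
Short position value = −(long value) = ₹13.21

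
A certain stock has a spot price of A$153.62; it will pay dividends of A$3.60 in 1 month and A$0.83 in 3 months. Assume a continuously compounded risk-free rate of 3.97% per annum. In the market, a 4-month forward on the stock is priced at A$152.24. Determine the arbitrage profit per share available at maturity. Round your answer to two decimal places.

A$1.04 per share

PV(dividends) I = 3.60·e^(−0.0397·1/12) + 0.83·e^(−0.0397·3/12) = 4.4099
Fair forward F* = (S − I)·e^(rT) = (153.62 − 4.4099)·e^0.013233 = 149.2101 × 1.013321 = 151.1977
Market A$152.24 > fair 151.1977: forward overpriced → cash-and-carry (borrow at r, buy the stock and collect the dividends, short the forward).
Profit at T = |F_mkt − F*| = |152.24 − 151.1977| = A$1.04 per share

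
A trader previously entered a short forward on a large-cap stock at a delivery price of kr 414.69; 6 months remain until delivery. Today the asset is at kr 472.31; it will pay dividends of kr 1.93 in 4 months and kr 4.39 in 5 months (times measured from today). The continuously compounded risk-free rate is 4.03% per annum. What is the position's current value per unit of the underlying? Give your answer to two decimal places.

PV(remaining dividends) I = 1.93·e^(−0.0403·4/12) + 4.39·e^(−0.0403·5/12) = 6.2211
Current forward F = (S − I)·e^(rT) = (472.31 − 6.2211)·e^(0.0403·6/12) = 466.0889 × 1.020354 = 475.5757
Value (long) = (F − K)·e^(−rT) = (475.5757 − 414.69) × 0.980052 = 59.6712
Short position value = −(long value) = -kr 59.67

-kr 59.67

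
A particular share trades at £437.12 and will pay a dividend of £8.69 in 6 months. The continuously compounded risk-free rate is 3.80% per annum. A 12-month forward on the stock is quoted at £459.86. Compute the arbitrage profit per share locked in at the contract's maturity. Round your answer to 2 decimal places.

£14.67 per share

PV(dividends) I = 8.69·e^(−0.0380·6/12) = 8.5264
Fair forward F* = (S − I)·e^(rT) = (437.12 − 8.5264)·e^0.038000 = 428.5936 × 1.038731 = 445.1935
Market £459.86 > fair 445.1935: forward overpriced → cash-and-carry (borrow at r, buy the stock and collect the dividends, short the forward).
Profit at T = |F_mkt − F*| = |459.86 − 445.1935| = £14.67 per share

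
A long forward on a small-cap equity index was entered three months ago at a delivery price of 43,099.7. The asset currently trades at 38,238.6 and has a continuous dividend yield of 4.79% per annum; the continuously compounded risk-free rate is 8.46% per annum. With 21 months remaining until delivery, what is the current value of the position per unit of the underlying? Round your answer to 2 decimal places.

Current fair forward for the remaining 21 months: F = S·e^((r − q)·T), (r − q) = 0.0846 − 0.0479 = 0.0367
F = 38238.6 · e^(0.0367 × 21/12) = 38238.6 × 1.06633230 = 40775.0543
Value of long forward = (F − K)·e^(−rT) = (40775.0543 − 43099.7) · e^(−0.0846·21/12)
= -2324.6457 × 0.86238799 = -2004.75

-2004.75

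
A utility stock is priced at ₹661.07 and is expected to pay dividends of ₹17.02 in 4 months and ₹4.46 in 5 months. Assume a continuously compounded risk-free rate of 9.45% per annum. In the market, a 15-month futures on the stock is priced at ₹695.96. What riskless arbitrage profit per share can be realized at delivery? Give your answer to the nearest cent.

₹24.61 per share

PV(dividends) I = 17.02·e^(−0.0945·4/12) + 4.46·e^(−0.0945·5/12) = 20.7800
Fair futures F* = (S − I)·e^(rT) = (661.07 − 20.7800)·e^0.118125 = 640.2900 × 1.125385 = 720.5728
Market ₹695.96 < fair 720.5728: forward underpriced → reverse cash-and-carry (short the stock, invest proceeds at r, pay the dividends, go long the forward).
Profit at T = |F_mkt − F*| = |695.96 − 720.5728| = ₹24.61 per share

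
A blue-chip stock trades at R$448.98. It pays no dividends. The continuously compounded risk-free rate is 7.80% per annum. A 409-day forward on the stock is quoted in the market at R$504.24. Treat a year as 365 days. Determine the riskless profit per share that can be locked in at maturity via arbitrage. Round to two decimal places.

Fair forward: F* = S·e^(carry·T), with carry = r = 0.0780
F* = 448.98 · e^(0.0780 × 409/365) = 448.98 · e^0.087403 = 448.98 × 1.091336 = R$489.9880
Market R$504.24 > fair R$489.9880: forward overpriced → cash-and-carry (buy spot, short the forward).
At maturity, profit = |F_mkt − F*| = |504.24 − 489.9880| = R$14.25 per share

R$14.25 per share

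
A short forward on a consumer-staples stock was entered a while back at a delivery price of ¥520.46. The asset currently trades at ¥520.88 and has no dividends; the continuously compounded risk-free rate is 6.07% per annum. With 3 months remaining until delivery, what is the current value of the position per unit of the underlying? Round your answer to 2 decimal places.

Current fair forward for the remaining 3 months: F = S·e^(r·T), r = 0.0607
F = 520.88 · e^(0.0607 × 3/12) = 520.88 × 1.015291 = 528.8448
Value of long forward = (F − K)·e^(−rT) = (528.8448 − 520.46) · e^(−0.0607·3/12)
= 8.3848 × 0.984940 = 8.26
Short position value = −(long value) = -¥8.26

-¥8.26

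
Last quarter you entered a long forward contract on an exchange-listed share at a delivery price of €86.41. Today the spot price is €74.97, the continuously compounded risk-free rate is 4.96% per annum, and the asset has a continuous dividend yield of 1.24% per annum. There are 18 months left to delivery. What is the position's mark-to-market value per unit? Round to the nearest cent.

Current fair forward for the remaining 18 months: F = S·e^((r − q)·T), (r − q) = 0.0496 − 0.0124 = 0.0372
F = 74.97 · e^(0.0372 × 18/12) = 74.97 × 1.057386 = 79.2722
Value of long forward = (F − K)·e^(−rT) = (79.2722 − 86.41) · e^(−0.0496·18/12)
= -7.1378 × 0.928300 = -6.63

-€6.63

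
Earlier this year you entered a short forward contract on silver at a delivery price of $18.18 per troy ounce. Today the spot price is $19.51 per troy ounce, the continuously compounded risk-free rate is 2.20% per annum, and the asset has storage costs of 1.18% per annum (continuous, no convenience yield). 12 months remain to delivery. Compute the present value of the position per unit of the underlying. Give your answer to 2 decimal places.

Current fair forward for the remaining 12 months: F = S·e^((r + u)·T), (r + u) = 0.0220 + 0.0118 = 0.0338
F = 19.51 · e^(0.0338 × 12/12) = 19.51 × 1.034378 = 20.1807
Value of long forward = (F − K)·e^(−rT) = (20.1807 − 18.18) · e^(−0.0220·12/12)
= 2.0007 × 0.978240 = 1.96
Short position value = −(long value) = -$1.96

-$1.96 per troy ounce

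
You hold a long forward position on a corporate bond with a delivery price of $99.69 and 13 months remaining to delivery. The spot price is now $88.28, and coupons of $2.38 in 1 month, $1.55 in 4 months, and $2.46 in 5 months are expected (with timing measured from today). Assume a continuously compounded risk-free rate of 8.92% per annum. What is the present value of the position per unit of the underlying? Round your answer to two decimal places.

-$8.46

PV(remaining coupons) I = 2.38·e^(−0.0892·1/12) + 1.55·e^(−0.0892·4/12) + 2.46·e^(−0.0892·5/12) = 6.2372
Current forward F = (S − I)·e^(rT) = (88.28 − 6.2372)·e^(0.0892·13/12) = 82.0428 × 1.101456 = 90.3665
Value (long) = (F − K)·e^(−rT) = (90.3665 − 99.69) × 0.907889 = -8.4647
Value = -$8.46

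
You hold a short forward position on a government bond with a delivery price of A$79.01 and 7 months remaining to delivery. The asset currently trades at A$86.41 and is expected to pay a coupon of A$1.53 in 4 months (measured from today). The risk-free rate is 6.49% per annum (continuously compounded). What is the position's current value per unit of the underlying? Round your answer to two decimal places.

-A$8.84

PV(remaining coupons) I = 1.53·e^(−0.0649·4/12) = 1.4973
Current forward F = (S − I)·e^(rT) = (86.41 − 1.4973)·e^(0.0649·7/12) = 84.9127 × 1.038584 = 88.1890
Value (long) = (F − K)·e^(−rT) = (88.1890 − 79.01) × 0.962849 = 8.8380
Short position value = −(long value) = -A$8.84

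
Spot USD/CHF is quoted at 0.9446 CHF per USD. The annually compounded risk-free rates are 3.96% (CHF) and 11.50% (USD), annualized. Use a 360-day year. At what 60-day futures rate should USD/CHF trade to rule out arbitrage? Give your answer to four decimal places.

0.9336

By covered interest parity, F = S · (1+r_CHF)^T / (1+r_USD)^T
= 0.9446 × 1.006494 / 1.018308 = 0.9446 × 0.988398
F = 0.9336 CHF per USD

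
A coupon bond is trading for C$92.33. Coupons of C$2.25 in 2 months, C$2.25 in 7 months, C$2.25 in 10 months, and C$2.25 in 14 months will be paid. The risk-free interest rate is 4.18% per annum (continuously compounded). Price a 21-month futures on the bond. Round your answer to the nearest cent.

C$89.93

PV(coupons) I = 2.25·e^(−0.0418·2/12) + 2.25·e^(−0.0418·7/12) + 2.25·e^(−0.0418·10/12) + 2.25·e^(−0.0418·14/12)
I = 2.2344 + 2.1958 + 2.1730 + 2.1429 = 8.7461
F = (S − I)·e^(rT) = (92.33 − 8.7461) · e^(0.0418·21/12)
= 83.5839 · e^0.073150 = 83.5839 × 1.075892 = C$89.93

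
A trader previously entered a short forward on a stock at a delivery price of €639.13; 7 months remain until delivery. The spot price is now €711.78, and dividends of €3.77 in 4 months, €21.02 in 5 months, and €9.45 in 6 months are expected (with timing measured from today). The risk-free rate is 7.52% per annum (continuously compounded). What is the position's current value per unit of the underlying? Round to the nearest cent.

-€66.93

PV(remaining dividends) I = 3.77·e^(−0.0752·4/12) + 21.02·e^(−0.0752·5/12) + 9.45·e^(−0.0752·6/12) = 33.1495
Current forward F = (S − I)·e^(rT) = (711.78 − 33.1495)·e^(0.0752·7/12) = 678.6305 × 1.044843 = 709.0623
Value (long) = (F − K)·e^(−rT) = (709.0623 − 639.13) × 0.957082 = 66.9309
Short position value = −(long value) = -€66.93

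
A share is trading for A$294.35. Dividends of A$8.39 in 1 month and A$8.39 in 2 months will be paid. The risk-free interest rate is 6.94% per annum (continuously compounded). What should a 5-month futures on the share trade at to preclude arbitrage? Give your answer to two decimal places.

A$285.86

PV(dividends) I = 8.39·e^(−0.0694·1/12) + 8.39·e^(−0.0694·2/12)
I = 8.3416 + 8.2935 = 16.6351
F = (S − I)·e^(rT) = (294.35 − 16.6351) · e^(0.0694·5/12)
= 277.7149 · e^0.028917 = 277.7149 × 1.029339 = A$285.86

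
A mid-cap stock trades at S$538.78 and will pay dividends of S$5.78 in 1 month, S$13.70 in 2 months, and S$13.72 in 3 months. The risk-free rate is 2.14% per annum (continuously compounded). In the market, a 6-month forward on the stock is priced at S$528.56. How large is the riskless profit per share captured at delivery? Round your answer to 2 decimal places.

PV(dividends) I = 5.78·e^(−0.0214·1/12) + 13.70·e^(−0.0214·2/12) + 13.72·e^(−0.0214·3/12) = 33.0677
Fair forward F* = (S − I)·e^(rT) = (538.78 − 33.0677)·e^0.010700 = 505.7123 × 1.010757 = 511.1522
Market S$528.56 > fair 511.1522: forward overpriced → cash-and-carry (borrow at r, buy the stock and collect the dividends, short the forward).
Profit at T = |F_mkt − F*| = |528.56 − 511.1522| = S$17.41 per share

S$17.41 per share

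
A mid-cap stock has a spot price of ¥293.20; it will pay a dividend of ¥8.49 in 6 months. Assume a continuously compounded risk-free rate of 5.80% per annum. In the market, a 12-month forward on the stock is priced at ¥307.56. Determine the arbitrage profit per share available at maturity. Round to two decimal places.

PV(dividends) I = 8.49·e^(−0.0580·6/12) = 8.2473
Fair forward F* = (S − I)·e^(rT) = (293.20 − 8.2473)·e^0.058000 = 284.9527 × 1.059715 = 301.9687
Market ¥307.56 > fair 301.9687: forward overpriced → cash-and-carry (borrow at r, buy the stock and collect the dividends, short the forward).
Profit at T = |F_mkt − F*| = |307.56 − 301.9687| = ¥5.59 per share

¥5.59 per share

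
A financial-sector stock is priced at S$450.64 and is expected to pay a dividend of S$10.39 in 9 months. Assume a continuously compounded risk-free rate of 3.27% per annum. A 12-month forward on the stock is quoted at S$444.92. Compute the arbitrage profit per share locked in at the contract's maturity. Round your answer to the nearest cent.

S$10.22 per share

PV(dividends) I = 10.39·e^(−0.0327·9/12) = 10.1383
Fair forward F* = (S − I)·e^(rT) = (450.64 − 10.1383)·e^0.032700 = 440.5017 × 1.033241 = 455.1444
Market S$444.92 < fair 455.1444: forward underpriced → reverse cash-and-carry (short the stock, invest proceeds at r, pay the dividends, go long the forward).
Profit at T = |F_mkt − F*| = |444.92 − 455.1444| = S$10.22 per share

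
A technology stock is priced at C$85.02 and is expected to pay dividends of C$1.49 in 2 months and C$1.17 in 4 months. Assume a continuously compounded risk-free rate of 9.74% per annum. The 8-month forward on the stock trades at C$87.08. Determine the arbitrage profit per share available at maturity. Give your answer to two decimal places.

C$0.87 per share

PV(dividends) I = 1.49·e^(−0.0974·2/12) + 1.17·e^(−0.0974·4/12) = 2.5986
Fair forward F* = (S − I)·e^(rT) = (85.02 − 2.5986)·e^0.064933 = 82.4214 × 1.067088 = 87.9509
Market C$87.08 < fair 87.9509: forward underpriced → reverse cash-and-carry (short the stock, invest proceeds at r, pay the dividends, go long the forward).
Profit at T = |F_mkt − F*| = |87.08 − 87.9509| = C$0.87 per share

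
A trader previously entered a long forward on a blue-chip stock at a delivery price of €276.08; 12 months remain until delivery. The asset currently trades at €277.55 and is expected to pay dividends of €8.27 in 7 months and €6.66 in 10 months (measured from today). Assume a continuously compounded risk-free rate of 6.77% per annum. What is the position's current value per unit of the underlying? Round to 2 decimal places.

PV(remaining dividends) I = 8.27·e^(−0.0677·7/12) + 6.66·e^(−0.0677·10/12) = 14.2444
Current forward F = (S − I)·e^(rT) = (277.55 − 14.2444)·e^(0.0677·12/12) = 263.3056 × 1.070044 = 281.7486
Value (long) = (F − K)·e^(−rT) = (281.7486 − 276.08) × 0.934541 = 5.2975
Value = €5.30

€5.30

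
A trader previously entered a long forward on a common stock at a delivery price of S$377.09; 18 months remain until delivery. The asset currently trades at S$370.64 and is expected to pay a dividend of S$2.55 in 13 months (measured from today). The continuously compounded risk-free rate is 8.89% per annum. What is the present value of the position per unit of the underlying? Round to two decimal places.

S$38.31

PV(remaining dividends) I = 2.55·e^(−0.0889·13/12) = 2.3159
Current forward F = (S − I)·e^(rT) = (370.64 − 2.3159)·e^(0.0889·18/12) = 368.3241 × 1.142650 = 420.8655
Value (long) = (F − K)·e^(−rT) = (420.8655 − 377.09) × 0.875159 = 38.3105
Value = S$38.31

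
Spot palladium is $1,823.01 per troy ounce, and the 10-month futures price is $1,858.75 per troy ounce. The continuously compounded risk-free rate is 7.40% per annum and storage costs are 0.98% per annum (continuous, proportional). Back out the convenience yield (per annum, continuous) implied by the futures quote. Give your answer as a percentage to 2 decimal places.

F = S·e^((r+u−y)T) ⇒ (r+u−y) = ln(F/S)/T
ln(1858.75/1823.01) = 0.019415; /T ⇒ 0.023298
y = r + u − ln(F/S)/T = 0.0740 + 0.0098 − 0.023298 = 0.060502
y = 6.05%

6.05%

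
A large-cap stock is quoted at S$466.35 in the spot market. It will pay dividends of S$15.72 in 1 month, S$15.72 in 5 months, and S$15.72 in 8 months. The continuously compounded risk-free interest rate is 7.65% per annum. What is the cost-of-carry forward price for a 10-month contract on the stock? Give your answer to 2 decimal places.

PV(dividends) I = 15.72·e^(−0.0765·1/12) + 15.72·e^(−0.0765·5/12) + 15.72·e^(−0.0765·8/12)
I = 15.6201 + 15.2268 + 14.9384 = 45.7853
F = (S − I)·e^(rT) = (466.35 − 45.7853) · e^(0.0765·10/12)
= 420.5647 · e^0.063750 = 420.5647 × 1.065826 = S$448.25

S$448.25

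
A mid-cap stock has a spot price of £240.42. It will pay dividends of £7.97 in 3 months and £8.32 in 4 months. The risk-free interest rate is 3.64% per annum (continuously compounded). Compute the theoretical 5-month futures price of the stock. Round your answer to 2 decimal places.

£227.73

PV(dividends) I = 7.97·e^(−0.0364·3/12) + 8.32·e^(−0.0364·4/12)
I = 7.8978 + 8.2197 = 16.1175
F = (S − I)·e^(rT) = (240.42 − 16.1175) · e^(0.0364·5/12)
= 224.3025 · e^0.015167 = 224.3025 × 1.015283 = £227.73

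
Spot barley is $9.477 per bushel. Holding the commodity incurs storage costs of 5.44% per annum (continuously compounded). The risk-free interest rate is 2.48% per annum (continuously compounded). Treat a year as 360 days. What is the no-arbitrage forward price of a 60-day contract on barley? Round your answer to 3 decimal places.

$9.603 per bushel

Net carry = r + u − y = 0.0248 + 0.0544 − 0.0000 = 0.0792
F = S·e^((r+u−y)T) = 9.477 · e^(0.0792 × 60/360) = 9.477 · e^0.013200
= 9.477 × 1.013288 = $9.603 per bushel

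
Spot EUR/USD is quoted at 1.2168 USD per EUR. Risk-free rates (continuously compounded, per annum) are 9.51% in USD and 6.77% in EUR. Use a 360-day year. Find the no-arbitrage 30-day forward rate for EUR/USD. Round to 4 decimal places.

1.2196

F = S·e^((r_USD − r_EUR)T) = 1.2168 · e^((0.0951 − 0.0677) × 30/360)
= 1.2168 · e^0.002283 = 1.2168 × 1.002286
F = 1.2196 USD per EUR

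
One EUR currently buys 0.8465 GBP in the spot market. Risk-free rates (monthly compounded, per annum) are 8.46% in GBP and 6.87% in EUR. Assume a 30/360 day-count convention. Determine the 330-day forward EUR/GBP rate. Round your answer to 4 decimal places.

By covered interest parity, F = S · (1+r_GBP/12)^(12T) / (1+r_EUR/12)^(12T)
= 0.8465 × 1.080342 / 1.064809 = 0.8465 × 1.014588
F = 0.8588 GBP per EUR

0.8588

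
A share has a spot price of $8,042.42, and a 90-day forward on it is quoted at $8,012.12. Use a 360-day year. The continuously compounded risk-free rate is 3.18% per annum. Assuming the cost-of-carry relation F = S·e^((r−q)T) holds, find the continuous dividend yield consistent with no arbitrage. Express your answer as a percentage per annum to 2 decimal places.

From F = S·e^((r−q)T): (r − q) = ln(F/S)/T
ln(8012.12/8042.42) = ln(0.996232) = -0.003775
(r − q) = -0.003775 / (90/360) = -0.015100
q = r − ln(F/S)/T = 0.0318 + 0.015100 = 0.046900
q = 4.69%

4.69%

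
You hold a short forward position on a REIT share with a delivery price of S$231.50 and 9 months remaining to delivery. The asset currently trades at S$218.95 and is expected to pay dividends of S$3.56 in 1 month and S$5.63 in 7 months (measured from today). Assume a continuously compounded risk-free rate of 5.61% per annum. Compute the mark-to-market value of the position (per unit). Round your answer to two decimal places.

S$12.00

PV(remaining dividends) I = 3.56·e^(−0.0561·1/12) + 5.63·e^(−0.0561·7/12) = 8.9921
Current forward F = (S − I)·e^(rT) = (218.95 − 8.9921)·e^(0.0561·9/12) = 209.9579 × 1.042973 = 218.9804
Value (long) = (F − K)·e^(−rT) = (218.9804 − 231.50) × 0.958798 = -12.0038
Short position value = −(long value) = S$12.00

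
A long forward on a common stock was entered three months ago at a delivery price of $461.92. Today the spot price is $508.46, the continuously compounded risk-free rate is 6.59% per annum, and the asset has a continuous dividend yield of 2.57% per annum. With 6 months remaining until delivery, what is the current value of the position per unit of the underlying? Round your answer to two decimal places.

Current fair forward for the remaining 6 months: F = S·e^((r − q)·T), (r − q) = 0.0659 − 0.0257 = 0.0402
F = 508.46 · e^(0.0402 × 6/12) = 508.46 × 1.020303 = 518.7833
Value of long forward = (F − K)·e^(−rT) = (518.7833 − 461.92) · e^(−0.0659·6/12)
= 56.8633 × 0.967587 = 55.02

$55.02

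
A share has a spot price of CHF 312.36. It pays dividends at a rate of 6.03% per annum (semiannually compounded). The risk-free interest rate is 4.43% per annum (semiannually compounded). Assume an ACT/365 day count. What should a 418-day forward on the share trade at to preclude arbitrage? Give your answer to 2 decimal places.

F = S · (1+r/2)^(2T) / (1+q/2)^(2T)
= 312.36 × 1.051459 / 1.070403 = 312.36 × 0.982302
F = CHF 306.83

CHF 306.83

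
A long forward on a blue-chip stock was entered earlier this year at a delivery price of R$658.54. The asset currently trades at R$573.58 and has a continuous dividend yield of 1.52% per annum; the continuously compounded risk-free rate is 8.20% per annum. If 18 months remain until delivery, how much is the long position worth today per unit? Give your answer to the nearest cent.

Current fair forward for the remaining 18 months: F = S·e^((r − q)·T), (r − q) = 0.0820 − 0.0152 = 0.0668
F = 573.58 · e^(0.0668 × 18/12) = 573.58 × 1.105392 = 634.0307
Value of long forward = (F − K)·e^(−rT) = (634.0307 − 658.54) · e^(−0.0820·18/12)
= -24.5093 × 0.884264 = -21.67

-R$21.67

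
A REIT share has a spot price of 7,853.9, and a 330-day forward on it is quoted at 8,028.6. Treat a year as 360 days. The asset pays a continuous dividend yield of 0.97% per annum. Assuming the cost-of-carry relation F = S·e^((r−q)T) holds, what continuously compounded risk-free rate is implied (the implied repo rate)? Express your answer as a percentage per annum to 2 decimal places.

3.37%

From F = S·e^((r−q)T): (r − q) = ln(F/S)/T
ln(8028.6/7853.9) = ln(1.022244) = 0.022000
(r − q) = 0.022000 / (330/360) = 0.024000
r = ln(F/S)/T + q = 0.024000 + 0.0097 = 0.033700
r = 3.37%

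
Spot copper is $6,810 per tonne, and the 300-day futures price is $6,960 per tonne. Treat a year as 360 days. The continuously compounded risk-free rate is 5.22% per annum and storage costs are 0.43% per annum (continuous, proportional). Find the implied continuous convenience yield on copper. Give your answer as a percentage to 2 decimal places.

F = S·e^((r+u−y)T) ⇒ (r+u−y) = ln(F/S)/T
ln(6960/6810) = 0.021787; /T ⇒ 0.026144
y = r + u − ln(F/S)/T = 0.0522 + 0.0043 − 0.026144 = 0.030356
y = 3.04%

3.04%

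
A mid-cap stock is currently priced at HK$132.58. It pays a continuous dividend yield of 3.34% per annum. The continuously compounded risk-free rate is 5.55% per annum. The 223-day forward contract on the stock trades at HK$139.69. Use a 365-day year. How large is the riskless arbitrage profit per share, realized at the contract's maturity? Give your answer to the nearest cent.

Fair forward: F* = S·e^(carry·T), with carry = (r − q) = 0.0555 − 0.0334 = 0.0221
F* = 132.58 · e^(0.0221 × 223/365) = 132.58 · e^0.013502 = 132.58 × 1.013594 = HK$134.3823
Market HK$139.69 > fair HK$134.3823: forward overpriced → cash-and-carry (buy spot, short the forward).
At maturity, profit = |F_mkt − F*| = |139.69 − 134.3823| = HK$5.31 per share

HK$5.31 per share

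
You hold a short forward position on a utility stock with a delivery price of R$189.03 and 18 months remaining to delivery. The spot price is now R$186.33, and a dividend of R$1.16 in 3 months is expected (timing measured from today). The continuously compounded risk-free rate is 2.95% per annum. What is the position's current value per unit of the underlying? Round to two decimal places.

PV(remaining dividends) I = 1.16·e^(−0.0295·3/12) = 1.1515
Current forward F = (S − I)·e^(rT) = (186.33 − 1.1515)·e^(0.0295·18/12) = 185.1785 × 1.045244 = 193.5567
Value (long) = (F − K)·e^(−rT) = (193.5567 − 189.03) × 0.956715 = 4.3308
Short position value = −(long value) = -R$4.33

-R$4.33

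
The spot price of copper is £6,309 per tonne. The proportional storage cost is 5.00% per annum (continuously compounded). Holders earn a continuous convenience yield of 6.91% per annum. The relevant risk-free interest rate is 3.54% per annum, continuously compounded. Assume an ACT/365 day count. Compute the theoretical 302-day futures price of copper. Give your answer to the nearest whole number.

£6,395 per tonne

Net carry = r + u − y = 0.0354 + 0.0500 − 0.0691 = 0.0163
F = S·e^((r+u−y)T) = 6309 · e^(0.0163 × 302/365) = 6309 · e^0.013487
= 6309 × 1.013578 = £6,395 per tonne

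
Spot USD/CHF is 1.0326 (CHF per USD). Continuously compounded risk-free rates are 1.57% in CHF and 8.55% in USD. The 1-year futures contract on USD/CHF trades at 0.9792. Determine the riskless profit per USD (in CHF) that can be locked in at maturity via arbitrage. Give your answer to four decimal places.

Fair futures: F* = S·e^(carry·T), with carry = (r_CHF − r_USD) = 0.0157 − 0.0855 = -0.0698
F* = 1.0326 · e^(-0.0698 × 1) = 1.0326 · e^-0.069800 = 1.0326 × 0.932580 = 0.9630
Market 0.9792 > fair 0.9630: forward overpriced → cash-and-carry (buy spot, short the forward).
At maturity, profit = |F_mkt − F*| = |0.9792 − 0.9630| = 0.0162 per USD (in CHF)

0.0162 per USD (in CHF)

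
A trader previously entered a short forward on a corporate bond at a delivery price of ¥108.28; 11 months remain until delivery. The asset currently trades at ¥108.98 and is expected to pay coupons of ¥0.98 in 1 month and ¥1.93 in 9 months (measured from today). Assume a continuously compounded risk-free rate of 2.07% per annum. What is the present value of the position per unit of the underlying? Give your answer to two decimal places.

PV(remaining coupons) I = 0.98·e^(−0.0207·1/12) + 1.93·e^(−0.0207·9/12) = 2.8786
Current forward F = (S − I)·e^(rT) = (108.98 − 2.8786)·e^(0.0207·11/12) = 106.1014 × 1.019156 = 108.1339
Value (long) = (F − K)·e^(−rT) = (108.1339 − 108.28) × 0.981204 = -0.1434
Short position value = −(long value) = ¥0.14

¥0.14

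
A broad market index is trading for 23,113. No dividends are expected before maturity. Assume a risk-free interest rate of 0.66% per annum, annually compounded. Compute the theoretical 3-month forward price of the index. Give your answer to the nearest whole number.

23,151

F = S · (1+r)^T
= 23113 × 1.001646
F = 23,151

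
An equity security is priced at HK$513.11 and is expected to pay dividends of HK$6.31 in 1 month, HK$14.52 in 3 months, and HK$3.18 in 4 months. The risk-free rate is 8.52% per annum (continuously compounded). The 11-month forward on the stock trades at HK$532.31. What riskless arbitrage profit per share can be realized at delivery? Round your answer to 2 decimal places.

HK$3.00 per share

PV(dividends) I = 6.31·e^(−0.0852·1/12) + 14.52·e^(−0.0852·3/12) + 3.18·e^(−0.0852·4/12) = 23.5703
Fair forward F* = (S − I)·e^(rT) = (513.11 − 23.5703)·e^0.078100 = 489.5397 × 1.081231 = 529.3055
Market HK$532.31 > fair 529.3055: forward overpriced → cash-and-carry (borrow at r, buy the stock and collect the dividends, short the forward).
Profit at T = |F_mkt − F*| = |532.31 − 529.3055| = HK$3.00 per share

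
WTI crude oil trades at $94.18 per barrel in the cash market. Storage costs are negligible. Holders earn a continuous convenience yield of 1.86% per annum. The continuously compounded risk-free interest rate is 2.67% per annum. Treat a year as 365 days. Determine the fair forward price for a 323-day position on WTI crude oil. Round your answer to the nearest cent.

Net carry = r + u − y = 0.0267 + 0.0000 − 0.0186 = 0.0081
F = S·e^((r+u−y)T) = 94.18 · e^(0.0081 × 323/365) = 94.18 · e^0.007168
= 94.18 × 1.007194 = $94.86 per barrel

$94.86 per barrel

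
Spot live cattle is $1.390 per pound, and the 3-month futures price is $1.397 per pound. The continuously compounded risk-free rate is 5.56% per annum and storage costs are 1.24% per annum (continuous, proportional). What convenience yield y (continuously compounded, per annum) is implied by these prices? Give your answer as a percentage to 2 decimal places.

F = S·e^((r+u−y)T) ⇒ (r+u−y) = ln(F/S)/T
ln(1.397/1.390) = 0.005023; /T ⇒ 0.020092
y = r + u − ln(F/S)/T = 0.0556 + 0.0124 − 0.020092 = 0.047908
y = 4.79%

4.79%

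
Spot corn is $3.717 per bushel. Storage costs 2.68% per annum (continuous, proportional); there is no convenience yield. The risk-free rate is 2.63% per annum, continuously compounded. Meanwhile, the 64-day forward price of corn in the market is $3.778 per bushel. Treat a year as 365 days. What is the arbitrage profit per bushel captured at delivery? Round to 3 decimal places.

Fair forward: F* = S·e^(carry·T), with carry = (r + u) = 0.0263 + 0.0268 = 0.0531
F* = 3.717 · e^(0.0531 × 64/365) = 3.717 · e^0.009311 = 3.717 × 1.009354 = $3.7518
Market $3.778 > fair $3.7518: forward overpriced → cash-and-carry (buy spot, short the forward).
At maturity, profit = |F_mkt − F*| = |3.778 − 3.7518| = $0.026 per bushel

$0.026 per bushel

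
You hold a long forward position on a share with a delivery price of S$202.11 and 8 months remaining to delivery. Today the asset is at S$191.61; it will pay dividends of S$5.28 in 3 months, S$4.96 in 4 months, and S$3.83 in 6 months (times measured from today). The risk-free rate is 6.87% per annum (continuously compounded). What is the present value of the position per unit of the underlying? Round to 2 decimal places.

-S$15.19

PV(remaining dividends) I = 5.28·e^(−0.0687·3/12) + 4.96·e^(−0.0687·4/12) + 3.83·e^(−0.0687·6/12) = 13.7385
Current forward F = (S − I)·e^(rT) = (191.61 − 13.7385)·e^(0.0687·8/12) = 177.8715 × 1.046865 = 186.2074
Value (long) = (F − K)·e^(−rT) = (186.2074 − 202.11) × 0.955233 = -15.1907
Value = -S$15.19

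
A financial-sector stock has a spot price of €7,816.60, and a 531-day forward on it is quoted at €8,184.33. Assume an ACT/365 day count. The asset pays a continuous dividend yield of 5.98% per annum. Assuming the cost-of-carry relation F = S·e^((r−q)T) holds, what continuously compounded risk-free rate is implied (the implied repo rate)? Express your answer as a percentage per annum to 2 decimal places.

From F = S·e^((r−q)T): (r − q) = ln(F/S)/T
ln(8184.33/7816.60) = ln(1.047045) = 0.045972
(r − q) = 0.045972 / (531/365) = 0.031600
r = ln(F/S)/T + q = 0.031600 + 0.0598 = 0.091400
r = 9.14%

9.14%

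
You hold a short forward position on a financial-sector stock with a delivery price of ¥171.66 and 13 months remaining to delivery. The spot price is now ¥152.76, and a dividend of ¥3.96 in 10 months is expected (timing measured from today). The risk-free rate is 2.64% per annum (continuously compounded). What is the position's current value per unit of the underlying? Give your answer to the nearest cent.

PV(remaining dividends) I = 3.96·e^(−0.0264·10/12) = 3.8738
Current forward F = (S − I)·e^(rT) = (152.76 − 3.8738)·e^(0.0264·13/12) = 148.8862 × 1.029013 = 153.2058
Value (long) = (F − K)·e^(−rT) = (153.2058 − 171.66) × 0.971805 = -17.9339
Short position value = −(long value) = ¥17.93

¥17.93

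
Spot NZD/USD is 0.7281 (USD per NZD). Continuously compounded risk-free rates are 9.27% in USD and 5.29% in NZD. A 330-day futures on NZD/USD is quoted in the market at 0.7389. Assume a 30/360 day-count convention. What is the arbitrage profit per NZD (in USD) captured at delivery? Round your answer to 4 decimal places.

Fair futures: F* = S·e^(carry·T), with carry = (r_USD − r_NZD) = 0.0927 − 0.0529 = 0.0398
F* = 0.7281 · e^(0.0398 × 330/360) = 0.7281 · e^0.036483 = 0.7281 × 1.037157 = 0.7552
Market 0.7389 < fair 0.7552: forward underpriced → reverse cash-and-carry (short spot, go long the forward).
At maturity, profit = |F_mkt − F*| = |0.7389 − 0.7552| = 0.0163 per NZD (in USD)

0.0163 per NZD (in USD)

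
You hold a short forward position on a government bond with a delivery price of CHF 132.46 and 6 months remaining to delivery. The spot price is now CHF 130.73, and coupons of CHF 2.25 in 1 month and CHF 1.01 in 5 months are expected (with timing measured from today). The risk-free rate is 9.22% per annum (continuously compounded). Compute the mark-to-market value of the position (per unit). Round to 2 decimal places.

-CHF 1.03

PV(remaining coupons) I = 2.25·e^(−0.0922·1/12) + 1.01·e^(−0.0922·5/12) = 3.2047
Current forward F = (S − I)·e^(rT) = (130.73 − 3.2047)·e^(0.0922·6/12) = 127.5253 × 1.047179 = 133.5418
Value (long) = (F − K)·e^(−rT) = (133.5418 − 132.46) × 0.954946 = 1.0331
Short position value = −(long value) = -CHF 1.03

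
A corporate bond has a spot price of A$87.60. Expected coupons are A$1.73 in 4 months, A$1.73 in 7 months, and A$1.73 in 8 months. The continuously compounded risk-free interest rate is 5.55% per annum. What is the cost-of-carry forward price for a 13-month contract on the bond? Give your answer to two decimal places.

PV(coupons) I = 1.73·e^(−0.0555·4/12) + 1.73·e^(−0.0555·7/12) + 1.73·e^(−0.0555·8/12)
I = 1.6983 + 1.6749 + 1.6672 = 5.0404
F = (S − I)·e^(rT) = (87.60 − 5.0404) · e^(0.0555·13/12)
= 82.5596 · e^0.060125 = 82.5596 × 1.061969 = A$87.68

A$87.68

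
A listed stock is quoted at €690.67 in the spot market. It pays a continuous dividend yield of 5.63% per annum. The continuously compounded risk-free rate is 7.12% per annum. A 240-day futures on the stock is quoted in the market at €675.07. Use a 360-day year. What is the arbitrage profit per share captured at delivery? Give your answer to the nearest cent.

Fair futures: F* = S·e^(carry·T), with carry = (r − q) = 0.0712 − 0.0563 = 0.0149
F* = 690.67 · e^(0.0149 × 240/360) = 690.67 · e^0.009933 = 690.67 × 1.009982 = €697.5643
Market €675.07 < fair €697.5643: forward underpriced → reverse cash-and-carry (short spot, go long the forward).
At maturity, profit = |F_mkt − F*| = |675.07 − 697.5643| = €22.49 per share

€22.49 per share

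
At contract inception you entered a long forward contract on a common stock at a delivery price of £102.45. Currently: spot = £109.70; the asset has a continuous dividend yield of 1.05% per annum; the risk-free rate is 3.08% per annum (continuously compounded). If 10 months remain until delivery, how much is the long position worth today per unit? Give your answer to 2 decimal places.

£8.89

Current fair forward for the remaining 10 months: F = S·e^((r − q)·T), (r − q) = 0.0308 − 0.0105 = 0.0203
F = 109.70 · e^(0.0203 × 10/12) = 109.70 × 1.017061 = 111.5716
Value of long forward = (F − K)·e^(−rT) = (111.5716 − 102.45) · e^(−0.0308·10/12)
= 9.1216 × 0.974660 = 8.89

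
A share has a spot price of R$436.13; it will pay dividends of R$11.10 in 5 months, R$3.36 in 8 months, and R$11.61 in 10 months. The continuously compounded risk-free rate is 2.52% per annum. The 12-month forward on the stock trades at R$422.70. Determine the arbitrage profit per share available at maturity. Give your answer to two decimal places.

PV(dividends) I = 11.10·e^(−0.0252·5/12) + 3.36·e^(−0.0252·8/12) + 11.61·e^(−0.0252·10/12) = 25.6568
Fair forward F* = (S − I)·e^(rT) = (436.13 − 25.6568)·e^0.025200 = 410.4732 × 1.025520 = 420.9485
Market R$422.70 > fair 420.9485: forward overpriced → cash-and-carry (borrow at r, buy the stock and collect the dividends, short the forward).
Profit at T = |F_mkt − F*| = |422.70 − 420.9485| = R$1.75 per share

R$1.75 per share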